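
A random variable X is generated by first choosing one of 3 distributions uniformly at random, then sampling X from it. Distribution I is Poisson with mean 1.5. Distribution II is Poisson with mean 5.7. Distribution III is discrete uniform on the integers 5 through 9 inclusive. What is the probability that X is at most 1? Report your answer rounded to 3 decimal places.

Conditional on each component, P(X ≤ 1): I: 0.557825; II: 0.022418; III: 0.
By total probability, P(X ≤ 1) = 0.333333·0.557825 + 0.333333·0.022418 + 0.333333·0 = 0.193414.

0.193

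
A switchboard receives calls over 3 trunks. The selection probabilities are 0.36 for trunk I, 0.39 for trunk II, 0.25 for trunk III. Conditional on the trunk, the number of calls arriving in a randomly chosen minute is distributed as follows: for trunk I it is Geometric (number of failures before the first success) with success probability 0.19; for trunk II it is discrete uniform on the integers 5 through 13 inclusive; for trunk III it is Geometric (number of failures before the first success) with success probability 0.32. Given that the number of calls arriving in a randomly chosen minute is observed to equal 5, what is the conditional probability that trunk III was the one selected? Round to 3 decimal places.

0.148

Likelihoods P(X=5 | ·): I: 0.0662489; II: 0.111111; III: 0.0465259.
Posterior ∝ prior × likelihood. Numerator for III: 0.25·0.0465259 = 0.0116315.
Normalizing constant: 0.36·0.0662489 + 0.39·0.111111 + 0.25·0.0465259 = 0.0788144.
P(III | observation) = 0.0116315 / 0.0788144 = 0.14758.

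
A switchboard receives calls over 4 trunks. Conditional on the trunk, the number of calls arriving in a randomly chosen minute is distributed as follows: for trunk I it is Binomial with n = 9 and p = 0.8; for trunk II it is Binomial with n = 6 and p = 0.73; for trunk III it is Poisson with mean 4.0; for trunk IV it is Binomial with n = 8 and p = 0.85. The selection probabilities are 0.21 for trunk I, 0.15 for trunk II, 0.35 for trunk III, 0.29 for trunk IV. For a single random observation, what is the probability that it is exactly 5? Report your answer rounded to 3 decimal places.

Conditional on each trunk, P(X = 5): I: 0.0660603; II: 0.335838; III: 0.156293; IV: 0.0838603.
By total probability, P(X = 5) = 0.21·0.0660603 + 0.15·0.335838 + 0.35·0.156293 + 0.29·0.0838603 = 0.14327.

0.143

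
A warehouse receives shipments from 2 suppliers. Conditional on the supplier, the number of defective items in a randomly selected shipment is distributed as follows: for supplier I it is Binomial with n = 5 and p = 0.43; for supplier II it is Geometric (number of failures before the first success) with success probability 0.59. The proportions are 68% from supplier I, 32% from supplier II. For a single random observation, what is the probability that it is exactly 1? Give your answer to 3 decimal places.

Conditional on each supplier, P(X = 1): I: 0.226954; II: 0.2419.
By total probability, P(X = 1) = 0.68·0.226954 + 0.32·0.2419 = 0.231737.

0.232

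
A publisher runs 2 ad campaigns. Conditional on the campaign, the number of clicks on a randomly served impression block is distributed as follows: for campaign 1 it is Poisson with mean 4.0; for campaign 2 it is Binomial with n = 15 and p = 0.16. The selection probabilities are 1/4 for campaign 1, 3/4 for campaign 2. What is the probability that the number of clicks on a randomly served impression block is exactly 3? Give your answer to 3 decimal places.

0.221

Conditional on each campaign, P(X = 3): 1: 0.195367; 2: 0.229997.
By total probability, P(X = 3) = 0.25·0.195367 + 0.75·0.229997 = 0.22134.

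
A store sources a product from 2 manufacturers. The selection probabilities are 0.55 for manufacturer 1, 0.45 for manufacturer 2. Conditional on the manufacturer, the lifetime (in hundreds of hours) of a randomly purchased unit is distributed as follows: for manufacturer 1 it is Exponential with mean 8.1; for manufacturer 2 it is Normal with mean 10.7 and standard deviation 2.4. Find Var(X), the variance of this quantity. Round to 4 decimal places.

Per component, 1: μ=8.1, E[X²]=131.22; 2: μ=10.7, E[X²]=120.25.
E[X] = 0.55·8.1 + 0.45·10.7 = 9.27.
E[X²] = 0.55·131.22 + 0.45·120.25 = 126.284.
Var(X) = E[X²] − (E[X])² = 126.284 − 85.9329 = 40.3506.

40.3506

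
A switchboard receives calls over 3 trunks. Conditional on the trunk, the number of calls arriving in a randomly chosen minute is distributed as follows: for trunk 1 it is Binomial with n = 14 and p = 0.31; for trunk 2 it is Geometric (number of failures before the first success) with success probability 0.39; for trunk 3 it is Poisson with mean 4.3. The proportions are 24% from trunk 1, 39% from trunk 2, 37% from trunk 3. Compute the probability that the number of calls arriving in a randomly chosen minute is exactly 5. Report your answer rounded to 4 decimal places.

Conditional on each trunk, P(X = 5): 1: 0.203196; 2: 0.0329393; 3: 0.166224.
By total probability, P(X = 5) = 0.24·0.203196 + 0.39·0.0329393 + 0.37·0.166224 = 0.123116.

0.1231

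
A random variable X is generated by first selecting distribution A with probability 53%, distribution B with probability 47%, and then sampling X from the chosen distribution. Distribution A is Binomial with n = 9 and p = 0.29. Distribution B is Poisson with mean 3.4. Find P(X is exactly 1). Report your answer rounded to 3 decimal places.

0.143

Conditional on each component, P(X = 1): A: 0.168542; B: 0.113469.
By total probability, P(X = 1) = 0.53·0.168542 + 0.47·0.113469 = 0.142658.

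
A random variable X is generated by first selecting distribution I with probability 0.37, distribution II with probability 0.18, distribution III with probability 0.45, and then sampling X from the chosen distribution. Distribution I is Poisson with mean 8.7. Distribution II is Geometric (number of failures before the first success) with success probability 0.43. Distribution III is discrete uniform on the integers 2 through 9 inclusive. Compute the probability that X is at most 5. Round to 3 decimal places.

0.449

Conditional on each component, P(X ≤ 5): I: 0.13516; II: 0.965704; III: 0.5.
By total probability, P(X ≤ 5) = 0.37·0.13516 + 0.18·0.965704 + 0.45·0.5 = 0.448836.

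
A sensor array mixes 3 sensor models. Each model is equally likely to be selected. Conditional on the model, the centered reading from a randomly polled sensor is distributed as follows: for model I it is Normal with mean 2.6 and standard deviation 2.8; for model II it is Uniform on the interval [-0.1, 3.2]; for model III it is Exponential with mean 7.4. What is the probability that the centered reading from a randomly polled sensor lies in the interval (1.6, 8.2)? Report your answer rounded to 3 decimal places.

Conditional on each model, P(1.6 < X < 8.2): I: 0.616757; II: 0.484848; III: 0.475378.
By total probability, P(1.6 < X < 8.2) = 0.333333·0.616757 + 0.333333·0.484848 + 0.333333·0.475378 = 0.525661.

0.526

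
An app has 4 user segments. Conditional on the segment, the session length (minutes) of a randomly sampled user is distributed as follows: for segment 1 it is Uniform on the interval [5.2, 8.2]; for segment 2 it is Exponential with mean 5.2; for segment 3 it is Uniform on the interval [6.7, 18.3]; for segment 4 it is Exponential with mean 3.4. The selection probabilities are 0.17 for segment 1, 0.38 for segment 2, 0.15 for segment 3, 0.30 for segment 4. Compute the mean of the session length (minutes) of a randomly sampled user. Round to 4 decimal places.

6.0100

Component means — 1: 6.7; 2: 5.2; 3: 12.5; 4: 3.4.
E[X] = 0.17·6.7 + 0.38·5.2 + 0.15·12.5 + 0.3·3.4 = 6.01.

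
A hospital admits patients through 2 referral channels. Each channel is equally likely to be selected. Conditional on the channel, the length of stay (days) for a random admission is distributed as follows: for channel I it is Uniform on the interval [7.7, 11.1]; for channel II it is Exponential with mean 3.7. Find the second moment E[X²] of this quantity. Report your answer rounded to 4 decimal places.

58.3517

For each component E[X²] = Var + (mean)², giving I: 89.3233; II: 27.38.
Overall E[X²] = 0.5·89.3233 + 0.5·27.38 = 58.3517.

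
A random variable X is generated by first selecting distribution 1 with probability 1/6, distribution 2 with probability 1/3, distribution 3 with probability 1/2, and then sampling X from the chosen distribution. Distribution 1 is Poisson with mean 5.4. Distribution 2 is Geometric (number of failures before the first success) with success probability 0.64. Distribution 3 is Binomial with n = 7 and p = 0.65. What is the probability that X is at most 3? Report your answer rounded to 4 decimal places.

Conditional on each component, P(X ≤ 3): 1: 0.213291; 2: 0.983204; 3: 0.199846.
By total probability, P(X ≤ 3) = 0.166667·0.213291 + 0.333333·0.983204 + 0.5·0.199846 = 0.463206.

0.4632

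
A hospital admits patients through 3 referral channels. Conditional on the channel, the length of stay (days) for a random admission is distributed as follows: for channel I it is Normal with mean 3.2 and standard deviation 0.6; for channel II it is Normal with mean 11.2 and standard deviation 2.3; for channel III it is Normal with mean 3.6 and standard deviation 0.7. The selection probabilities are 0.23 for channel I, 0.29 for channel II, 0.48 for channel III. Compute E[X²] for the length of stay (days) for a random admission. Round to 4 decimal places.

For each component E[X²] = Var + (mean)², giving I: 10.6; II: 130.73; III: 13.45.
Overall E[X²] = 0.23·10.6 + 0.29·130.73 + 0.48·13.45 = 46.8057.

46.8057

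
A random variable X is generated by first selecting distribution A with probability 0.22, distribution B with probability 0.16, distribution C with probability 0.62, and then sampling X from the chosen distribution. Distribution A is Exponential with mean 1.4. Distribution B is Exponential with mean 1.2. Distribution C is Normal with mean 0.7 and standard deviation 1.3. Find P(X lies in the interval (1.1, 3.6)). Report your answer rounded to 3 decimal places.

0.367

Conditional on each component, P(1.1 < X < 3.6): A: 0.379368; B: 0.350063; C: 0.36631.
By total probability, P(1.1 < X < 3.6) = 0.22·0.379368 + 0.16·0.350063 + 0.62·0.36631 = 0.366583.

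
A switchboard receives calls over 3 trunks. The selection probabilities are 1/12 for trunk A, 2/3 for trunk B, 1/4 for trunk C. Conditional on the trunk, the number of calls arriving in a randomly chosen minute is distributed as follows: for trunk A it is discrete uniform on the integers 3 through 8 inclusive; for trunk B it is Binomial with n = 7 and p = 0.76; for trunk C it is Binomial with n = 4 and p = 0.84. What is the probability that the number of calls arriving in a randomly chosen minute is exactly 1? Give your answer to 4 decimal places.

0.0041

Conditional on each trunk, P(X = 1): A: 0; B: 0.00101667; C: 0.0137626.
By total probability, P(X = 1) = 0.0833333·0 + 0.666667·0.00101667 + 0.25·0.0137626 = 0.00411842.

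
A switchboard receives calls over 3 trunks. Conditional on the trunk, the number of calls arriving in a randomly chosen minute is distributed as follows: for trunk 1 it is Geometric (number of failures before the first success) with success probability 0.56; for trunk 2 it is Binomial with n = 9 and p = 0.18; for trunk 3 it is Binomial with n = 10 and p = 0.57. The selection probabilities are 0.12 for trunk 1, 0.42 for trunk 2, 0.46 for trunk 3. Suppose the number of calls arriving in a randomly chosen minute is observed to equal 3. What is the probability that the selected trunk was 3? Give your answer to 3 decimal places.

Likelihoods P(X=3 | ·): 1: 0.047703; 2: 0.148929; 3: 0.0604067.
Posterior ∝ prior × likelihood. Numerator for 3: 0.46·0.0604067 = 0.0277871.
Normalizing constant: 0.12·0.047703 + 0.42·0.148929 + 0.46·0.0604067 = 0.0960617.
P(3 | observation) = 0.0277871 / 0.0960617 = 0.289263.

0.289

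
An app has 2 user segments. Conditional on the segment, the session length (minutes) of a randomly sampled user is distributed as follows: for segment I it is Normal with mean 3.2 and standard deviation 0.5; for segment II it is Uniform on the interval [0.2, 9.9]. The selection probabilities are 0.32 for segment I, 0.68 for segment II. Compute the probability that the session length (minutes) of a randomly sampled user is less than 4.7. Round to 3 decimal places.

0.635

Conditional on each segment, P(X < 4.7): I: 0.99865; II: 0.463918.
By total probability, P(X < 4.7) = 0.32·0.99865 + 0.68·0.463918 = 0.635032.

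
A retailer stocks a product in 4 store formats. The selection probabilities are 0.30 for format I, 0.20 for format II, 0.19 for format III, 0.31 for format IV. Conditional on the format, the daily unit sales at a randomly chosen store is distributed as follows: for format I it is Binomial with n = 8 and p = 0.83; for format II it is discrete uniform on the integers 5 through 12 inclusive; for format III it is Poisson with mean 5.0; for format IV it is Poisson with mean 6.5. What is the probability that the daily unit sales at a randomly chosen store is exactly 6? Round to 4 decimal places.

Conditional on each format, P(X = 6): I: 0.26456; II: 0.125; III: 0.146223; IV: 0.157483.
By total probability, P(X = 6) = 0.3·0.26456 + 0.2·0.125 + 0.19·0.146223 + 0.31·0.157483 = 0.18097.

0.1810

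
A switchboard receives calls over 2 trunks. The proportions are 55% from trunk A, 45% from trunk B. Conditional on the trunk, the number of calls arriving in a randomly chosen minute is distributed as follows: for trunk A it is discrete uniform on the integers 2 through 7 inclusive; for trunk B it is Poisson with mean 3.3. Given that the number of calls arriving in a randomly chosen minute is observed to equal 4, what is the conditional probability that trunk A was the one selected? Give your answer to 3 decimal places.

Likelihoods P(X=4 | ·): A: 0.166667; B: 0.182252.
Posterior ∝ prior × likelihood. Numerator for A: 0.55·0.166667 = 0.0916667.
Normalizing constant: 0.55·0.166667 + 0.45·0.182252 = 0.17368.
P(A | observation) = 0.0916667 / 0.17368 = 0.52779.

0.528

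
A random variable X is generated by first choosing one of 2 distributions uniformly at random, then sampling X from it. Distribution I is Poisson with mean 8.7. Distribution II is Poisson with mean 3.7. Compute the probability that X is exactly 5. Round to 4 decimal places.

0.1060

Conditional on each component, P(X = 5): I: 0.0691915; II: 0.142869.
By total probability, P(X = 5) = 0.5·0.0691915 + 0.5·0.142869 = 0.10603.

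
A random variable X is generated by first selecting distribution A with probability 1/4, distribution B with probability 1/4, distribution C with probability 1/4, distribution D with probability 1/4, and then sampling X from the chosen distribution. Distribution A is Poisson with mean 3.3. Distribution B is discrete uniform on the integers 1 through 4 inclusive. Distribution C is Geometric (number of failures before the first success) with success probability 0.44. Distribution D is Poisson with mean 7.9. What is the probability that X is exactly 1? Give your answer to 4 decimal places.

Conditional on each component, P(X = 1): A: 0.121714; B: 0.25; C: 0.2464; D: 0.00292887.
By total probability, P(X = 1) = 0.25·0.121714 + 0.25·0.25 + 0.25·0.2464 + 0.25·0.00292887 = 0.155261.

0.1553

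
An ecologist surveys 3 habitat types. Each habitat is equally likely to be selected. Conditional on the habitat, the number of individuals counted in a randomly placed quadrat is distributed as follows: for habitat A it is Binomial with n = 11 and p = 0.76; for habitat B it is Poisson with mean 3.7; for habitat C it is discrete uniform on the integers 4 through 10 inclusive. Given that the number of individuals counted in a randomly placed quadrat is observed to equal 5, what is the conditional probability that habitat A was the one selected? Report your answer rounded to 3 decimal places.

Likelihoods P(X=5 | ·): A: 0.022386; B: 0.142869; C: 0.142857.
Posterior ∝ prior × likelihood. Numerator for A: 0.333333·0.022386 = 0.00746202.
Normalizing constant: 0.333333·0.022386 + 0.333333·0.142869 + 0.333333·0.142857 = 0.102704.
P(A | observation) = 0.00746202 / 0.102704 = 0.0726555.

0.073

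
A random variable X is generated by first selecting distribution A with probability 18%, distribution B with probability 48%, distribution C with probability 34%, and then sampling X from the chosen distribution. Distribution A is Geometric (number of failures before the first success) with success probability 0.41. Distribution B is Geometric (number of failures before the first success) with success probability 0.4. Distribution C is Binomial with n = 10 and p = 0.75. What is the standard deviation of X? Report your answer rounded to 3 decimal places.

3.346

Per component, A: μ=1.43902, E[X²]=5.58061; B: μ=1.5, E[X²]=6; C: μ=7.5, E[X²]=58.125.
E[X] = 0.18·1.43902 + 0.48·1.5 + 0.34·7.5 = 3.52902.
E[X²] = 0.18·5.58061 + 0.48·6 + 0.34·58.125 = 23.647.
Var(X) = E[X²] − (E[X])² = 23.647 − 12.454 = 11.193.
SD(X) = √11.193 = 3.34559.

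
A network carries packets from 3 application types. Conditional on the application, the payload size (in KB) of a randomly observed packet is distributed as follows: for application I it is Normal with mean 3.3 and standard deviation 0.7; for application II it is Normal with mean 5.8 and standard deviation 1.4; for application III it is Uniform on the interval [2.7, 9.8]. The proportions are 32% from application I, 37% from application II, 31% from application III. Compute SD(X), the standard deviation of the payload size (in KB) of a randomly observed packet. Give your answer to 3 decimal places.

Per component, I: μ=3.3, E[X²]=11.38; II: μ=5.8, E[X²]=35.6; III: μ=6.25, E[X²]=43.2633.
E[X] = 0.32·3.3 + 0.37·5.8 + 0.31·6.25 = 5.1395.
E[X²] = 0.32·11.38 + 0.37·35.6 + 0.31·43.2633 = 30.2252.
Var(X) = E[X²] − (E[X])² = 30.2252 − 26.4145 = 3.81077.
SD(X) = √3.81077 = 1.95212.

1.952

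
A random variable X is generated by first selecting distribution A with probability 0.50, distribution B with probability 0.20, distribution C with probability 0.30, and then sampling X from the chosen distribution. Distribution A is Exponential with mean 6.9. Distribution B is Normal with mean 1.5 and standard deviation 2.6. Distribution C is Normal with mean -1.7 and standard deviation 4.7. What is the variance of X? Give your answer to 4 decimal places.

Per component, A: μ=6.9, E[X²]=95.22; B: μ=1.5, E[X²]=9.01; C: μ=-1.7, E[X²]=24.98.
E[X] = 0.5·6.9 + 0.2·1.5 + 0.3·-1.7 = 3.24.
E[X²] = 0.5·95.22 + 0.2·9.01 + 0.3·24.98 = 56.906.
Var(X) = E[X²] − (E[X])² = 56.906 − 10.4976 = 46.4084.

46.4084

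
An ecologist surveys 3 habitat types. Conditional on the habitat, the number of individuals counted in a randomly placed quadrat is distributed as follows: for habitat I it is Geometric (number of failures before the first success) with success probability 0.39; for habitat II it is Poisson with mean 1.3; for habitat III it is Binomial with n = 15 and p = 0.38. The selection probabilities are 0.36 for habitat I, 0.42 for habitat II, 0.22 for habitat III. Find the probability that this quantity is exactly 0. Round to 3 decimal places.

Conditional on each habitat, P(X = 0): I: 0.39; II: 0.272532; III: 0.00076891.
By total probability, P(X = 0) = 0.36·0.39 + 0.42·0.272532 + 0.22·0.00076891 = 0.255033.

0.255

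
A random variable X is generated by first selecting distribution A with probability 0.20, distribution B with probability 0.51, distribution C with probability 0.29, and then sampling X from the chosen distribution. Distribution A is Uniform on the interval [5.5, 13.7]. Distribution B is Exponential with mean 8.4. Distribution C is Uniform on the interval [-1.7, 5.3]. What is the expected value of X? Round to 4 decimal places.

Component means — A: 9.6; B: 8.4; C: 1.8.
E[X] = 0.2·9.6 + 0.51·8.4 + 0.29·1.8 = 6.726.

6.7260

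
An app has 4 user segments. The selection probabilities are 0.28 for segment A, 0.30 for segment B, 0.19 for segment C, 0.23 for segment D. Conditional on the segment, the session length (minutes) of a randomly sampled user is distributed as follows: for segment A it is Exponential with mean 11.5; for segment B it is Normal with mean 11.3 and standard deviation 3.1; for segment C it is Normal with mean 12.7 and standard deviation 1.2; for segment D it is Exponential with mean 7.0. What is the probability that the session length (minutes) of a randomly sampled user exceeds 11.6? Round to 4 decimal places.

Conditional on each segment, P(X > 11.6): A: 0.364694; B: 0.461453; C: 0.820341; D: 0.190683.
By total probability, P(X > 11.6) = 0.28·0.364694 + 0.3·0.461453 + 0.19·0.820341 + 0.23·0.190683 = 0.440272.

0.4403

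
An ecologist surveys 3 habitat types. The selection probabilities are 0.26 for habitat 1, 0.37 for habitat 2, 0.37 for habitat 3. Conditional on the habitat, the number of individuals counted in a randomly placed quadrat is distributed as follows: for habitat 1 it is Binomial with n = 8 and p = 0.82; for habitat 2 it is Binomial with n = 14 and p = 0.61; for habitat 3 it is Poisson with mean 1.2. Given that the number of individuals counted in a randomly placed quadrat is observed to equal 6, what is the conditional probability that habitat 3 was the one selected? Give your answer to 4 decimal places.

0.0045

Likelihoods P(X=6 | ·): 1: 0.275795; 2: 0.082804; 3: 0.00124911.
Posterior ∝ prior × likelihood. Numerator for 3: 0.37·0.00124911 = 0.000462172.
Normalizing constant: 0.26·0.275795 + 0.37·0.082804 + 0.37·0.00124911 = 0.102806.
P(3 | observation) = 0.000462172 / 0.102806 = 0.00449556.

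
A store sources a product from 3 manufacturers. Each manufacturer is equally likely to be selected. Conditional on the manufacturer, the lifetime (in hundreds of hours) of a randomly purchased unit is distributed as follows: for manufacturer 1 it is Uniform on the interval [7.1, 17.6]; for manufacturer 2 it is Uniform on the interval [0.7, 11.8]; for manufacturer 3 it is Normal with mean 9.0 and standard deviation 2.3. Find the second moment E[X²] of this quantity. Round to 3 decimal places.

For each component E[X²] = Var + (mean)², giving 1: 161.71; 2: 49.33; 3: 86.29.
Overall E[X²] = 0.333333·161.71 + 0.333333·49.33 + 0.333333·86.29 = 99.11.

99.110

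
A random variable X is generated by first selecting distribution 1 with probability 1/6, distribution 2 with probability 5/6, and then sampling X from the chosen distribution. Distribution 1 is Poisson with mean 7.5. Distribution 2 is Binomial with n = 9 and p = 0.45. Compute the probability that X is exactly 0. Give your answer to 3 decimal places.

0.004

Conditional on each component, P(X = 0): 1: 0.000553084; 2: 0.00460537.
By total probability, P(X = 0) = 0.166667·0.000553084 + 0.833333·0.00460537 = 0.00392999.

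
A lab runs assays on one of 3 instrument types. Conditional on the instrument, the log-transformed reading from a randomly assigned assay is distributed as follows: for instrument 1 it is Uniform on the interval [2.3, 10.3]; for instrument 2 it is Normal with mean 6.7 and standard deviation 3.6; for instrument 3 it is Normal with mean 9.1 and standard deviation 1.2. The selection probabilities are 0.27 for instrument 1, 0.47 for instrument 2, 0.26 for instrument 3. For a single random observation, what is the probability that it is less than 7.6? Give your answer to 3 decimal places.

Conditional on each instrument, P(X < 7.6): 1: 0.6625; 2: 0.598706; 3: 0.10565.
By total probability, P(X < 7.6) = 0.27·0.6625 + 0.47·0.598706 + 0.26·0.10565 = 0.487736.

0.488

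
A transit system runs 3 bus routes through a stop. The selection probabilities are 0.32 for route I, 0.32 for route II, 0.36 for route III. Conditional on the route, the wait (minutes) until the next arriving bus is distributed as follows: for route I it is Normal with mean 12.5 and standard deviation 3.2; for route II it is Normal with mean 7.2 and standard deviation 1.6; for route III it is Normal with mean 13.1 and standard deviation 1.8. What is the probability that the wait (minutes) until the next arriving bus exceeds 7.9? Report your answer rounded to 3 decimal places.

Conditional on each route, P(X > 7.9): I: 0.924712; II: 0.330874; III: 0.998067.
By total probability, P(X > 7.9) = 0.32·0.924712 + 0.32·0.330874 + 0.36·0.998067 = 0.761092.

0.761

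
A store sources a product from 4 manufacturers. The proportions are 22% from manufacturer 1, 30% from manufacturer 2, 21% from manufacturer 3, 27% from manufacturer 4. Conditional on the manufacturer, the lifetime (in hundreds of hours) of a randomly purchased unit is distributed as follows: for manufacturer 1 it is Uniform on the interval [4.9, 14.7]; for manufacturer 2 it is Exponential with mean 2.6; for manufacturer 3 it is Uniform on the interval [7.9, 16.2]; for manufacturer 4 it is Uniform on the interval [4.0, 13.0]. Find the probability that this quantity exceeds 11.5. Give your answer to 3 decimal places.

Conditional on each manufacturer, P(X > 11.5): 1: 0.326531; 2: 0.0119973; 3: 0.566265; 4: 0.166667.
By total probability, P(X > 11.5) = 0.22·0.326531 + 0.3·0.0119973 + 0.21·0.566265 + 0.27·0.166667 = 0.239352.

0.239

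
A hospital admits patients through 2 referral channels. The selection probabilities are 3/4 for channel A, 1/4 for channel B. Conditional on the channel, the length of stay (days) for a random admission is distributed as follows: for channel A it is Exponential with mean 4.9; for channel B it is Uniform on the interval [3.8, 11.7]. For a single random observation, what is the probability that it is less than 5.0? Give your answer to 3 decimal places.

Conditional on each channel, P(X < 5.0): A: 0.639552; B: 0.151899.
By total probability, P(X < 5.0) = 0.75·0.639552 + 0.25·0.151899 = 0.517639.

0.518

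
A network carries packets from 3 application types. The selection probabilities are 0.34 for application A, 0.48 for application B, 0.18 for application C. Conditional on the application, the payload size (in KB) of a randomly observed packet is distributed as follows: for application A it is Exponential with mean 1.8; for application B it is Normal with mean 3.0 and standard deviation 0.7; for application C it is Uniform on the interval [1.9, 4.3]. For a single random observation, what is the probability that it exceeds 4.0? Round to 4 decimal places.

Conditional on each application, P(X > 4.0): A: 0.108368; B: 0.0765637; C: 0.125.
By total probability, P(X > 4.0) = 0.34·0.108368 + 0.48·0.0765637 + 0.18·0.125 = 0.0960957.

0.0961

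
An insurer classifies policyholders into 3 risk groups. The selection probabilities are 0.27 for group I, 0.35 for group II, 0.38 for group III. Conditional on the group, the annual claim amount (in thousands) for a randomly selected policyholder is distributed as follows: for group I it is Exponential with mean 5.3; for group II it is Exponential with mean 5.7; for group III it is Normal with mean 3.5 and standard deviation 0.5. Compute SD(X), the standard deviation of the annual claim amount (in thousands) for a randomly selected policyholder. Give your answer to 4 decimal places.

4.4768

Per component, I: μ=5.3, E[X²]=56.18; II: μ=5.7, E[X²]=64.98; III: μ=3.5, E[X²]=12.5.
E[X] = 0.27·5.3 + 0.35·5.7 + 0.38·3.5 = 4.756.
E[X²] = 0.27·56.18 + 0.35·64.98 + 0.38·12.5 = 42.6616.
Var(X) = E[X²] − (E[X])² = 42.6616 − 22.6195 = 20.0421.
SD(X) = √20.0421 = 4.47684.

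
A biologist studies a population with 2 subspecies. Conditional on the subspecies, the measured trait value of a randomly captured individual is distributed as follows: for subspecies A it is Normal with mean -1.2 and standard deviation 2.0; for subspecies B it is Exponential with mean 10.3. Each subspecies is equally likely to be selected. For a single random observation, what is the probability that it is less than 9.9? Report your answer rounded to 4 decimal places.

Conditional on each subspecies, P(X < 9.9): A: 1; B: 0.617553.
By total probability, P(X < 9.9) = 0.5·1 + 0.5·0.617553 = 0.808776.

0.8088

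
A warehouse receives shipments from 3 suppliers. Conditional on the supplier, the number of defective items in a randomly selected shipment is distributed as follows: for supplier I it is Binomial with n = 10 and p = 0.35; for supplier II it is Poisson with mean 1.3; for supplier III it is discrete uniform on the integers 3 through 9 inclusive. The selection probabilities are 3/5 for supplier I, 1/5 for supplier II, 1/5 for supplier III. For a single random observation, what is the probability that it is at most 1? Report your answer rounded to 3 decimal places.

Conditional on each supplier, P(X ≤ 1): I: 0.0859544; II: 0.626823; III: 0.
By total probability, P(X ≤ 1) = 0.6·0.0859544 + 0.2·0.626823 + 0.2·0 = 0.176937.

0.177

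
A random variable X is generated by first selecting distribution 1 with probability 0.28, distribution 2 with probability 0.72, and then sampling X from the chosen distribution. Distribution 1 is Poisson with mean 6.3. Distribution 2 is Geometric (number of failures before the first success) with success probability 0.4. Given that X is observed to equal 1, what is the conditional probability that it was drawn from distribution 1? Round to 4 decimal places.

Likelihoods P(X=1 | ·): 1: 0.0115687; 2: 0.24.
Posterior ∝ prior × likelihood. Numerator for 1: 0.28·0.0115687 = 0.00323924.
Normalizing constant: 0.28·0.0115687 + 0.72·0.24 = 0.176039.
P(1 | observation) = 0.00323924 / 0.176039 = 0.0184007.

0.0184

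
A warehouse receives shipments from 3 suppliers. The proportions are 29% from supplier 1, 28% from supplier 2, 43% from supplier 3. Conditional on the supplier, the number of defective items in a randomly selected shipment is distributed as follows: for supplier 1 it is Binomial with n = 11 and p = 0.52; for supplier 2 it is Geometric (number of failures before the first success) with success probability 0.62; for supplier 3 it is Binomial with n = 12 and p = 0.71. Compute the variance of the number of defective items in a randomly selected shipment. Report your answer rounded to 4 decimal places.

Per component, 1: μ=5.72, E[X²]=35.464; 2: μ=0.612903, E[X²]=1.3642; 3: μ=8.52, E[X²]=75.0612.
E[X] = 0.29·5.72 + 0.28·0.612903 + 0.43·8.52 = 5.49401.
E[X²] = 0.29·35.464 + 0.28·1.3642 + 0.43·75.0612 = 42.9429.
Var(X) = E[X²] − (E[X])² = 42.9429 − 30.1842 = 12.7587.

12.7587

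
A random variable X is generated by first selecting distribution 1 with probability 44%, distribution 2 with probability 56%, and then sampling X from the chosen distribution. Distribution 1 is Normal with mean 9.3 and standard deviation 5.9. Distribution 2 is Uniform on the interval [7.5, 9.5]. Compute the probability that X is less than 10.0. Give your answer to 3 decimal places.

0.801

Conditional on each component, P(X < 10.0): 1: 0.547221; 2: 1.
By total probability, P(X < 10.0) = 0.44·0.547221 + 0.56·1 = 0.800777.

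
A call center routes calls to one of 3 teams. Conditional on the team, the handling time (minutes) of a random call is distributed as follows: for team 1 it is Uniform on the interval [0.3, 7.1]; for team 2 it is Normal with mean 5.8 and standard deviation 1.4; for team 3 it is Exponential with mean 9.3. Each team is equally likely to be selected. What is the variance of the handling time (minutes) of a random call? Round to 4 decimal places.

36.1033

Per component, 1: μ=3.7, E[X²]=17.5433; 2: μ=5.8, E[X²]=35.6; 3: μ=9.3, E[X²]=172.98.
E[X] = 0.333333·3.7 + 0.333333·5.8 + 0.333333·9.3 = 6.26667.
E[X²] = 0.333333·17.5433 + 0.333333·35.6 + 0.333333·172.98 = 75.3744.
Var(X) = E[X²] − (E[X])² = 75.3744 − 39.2711 = 36.1033.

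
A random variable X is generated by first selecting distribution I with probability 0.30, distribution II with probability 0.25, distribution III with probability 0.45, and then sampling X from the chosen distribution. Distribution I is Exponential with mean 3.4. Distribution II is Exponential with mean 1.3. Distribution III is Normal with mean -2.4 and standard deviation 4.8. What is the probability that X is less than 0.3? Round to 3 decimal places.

Conditional on each component, P(X < 0.3): I: 0.0844546; II: 0.206077; III: 0.713112.
By total probability, P(X < 0.3) = 0.3·0.0844546 + 0.25·0.206077 + 0.45·0.713112 = 0.397756.

0.398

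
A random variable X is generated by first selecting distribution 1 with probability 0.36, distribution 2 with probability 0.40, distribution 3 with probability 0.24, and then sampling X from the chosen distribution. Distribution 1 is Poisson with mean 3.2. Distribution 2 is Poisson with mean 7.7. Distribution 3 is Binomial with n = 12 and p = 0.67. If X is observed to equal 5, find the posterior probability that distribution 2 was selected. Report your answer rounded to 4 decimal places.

Likelihoods P(X=5 | ·): 1: 0.113979; 2: 0.102142; 3: 0.0455719.
Posterior ∝ prior × likelihood. Numerator for 2: 0.4·0.102142 = 0.0408568.
Normalizing constant: 0.36·0.113979 + 0.4·0.102142 + 0.24·0.0455719 = 0.0928267.
P(2 | observation) = 0.0408568 / 0.0928267 = 0.440141.

0.4401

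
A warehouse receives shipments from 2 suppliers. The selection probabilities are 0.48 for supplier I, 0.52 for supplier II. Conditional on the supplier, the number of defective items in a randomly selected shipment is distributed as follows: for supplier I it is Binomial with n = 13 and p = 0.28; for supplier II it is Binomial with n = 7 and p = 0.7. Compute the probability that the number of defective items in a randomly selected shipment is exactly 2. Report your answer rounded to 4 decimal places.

0.0921

Conditional on each supplier, P(X = 2): I: 0.164842; II: 0.0250047.
By total probability, P(X = 2) = 0.48·0.164842 + 0.52·0.0250047 = 0.0921266.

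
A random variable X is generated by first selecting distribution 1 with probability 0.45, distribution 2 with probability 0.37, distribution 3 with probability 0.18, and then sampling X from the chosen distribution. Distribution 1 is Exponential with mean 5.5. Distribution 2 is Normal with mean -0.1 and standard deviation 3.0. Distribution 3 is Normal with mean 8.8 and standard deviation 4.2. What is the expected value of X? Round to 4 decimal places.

Component means — 1: 5.5; 2: -0.1; 3: 8.8.
E[X] = 0.45·5.5 + 0.37·-0.1 + 0.18·8.8 = 4.022.

4.0220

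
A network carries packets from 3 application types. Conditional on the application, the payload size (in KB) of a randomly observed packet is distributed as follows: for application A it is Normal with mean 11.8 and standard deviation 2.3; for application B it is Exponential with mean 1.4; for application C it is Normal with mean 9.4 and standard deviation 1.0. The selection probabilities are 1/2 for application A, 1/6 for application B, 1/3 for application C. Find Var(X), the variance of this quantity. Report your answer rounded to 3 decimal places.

16.834

Per component, A: μ=11.8, E[X²]=144.53; B: μ=1.4, E[X²]=3.92; C: μ=9.4, E[X²]=89.36.
E[X] = 0.5·11.8 + 0.166667·1.4 + 0.333333·9.4 = 9.26667.
E[X²] = 0.5·144.53 + 0.166667·3.92 + 0.333333·89.36 = 102.705.
Var(X) = E[X²] − (E[X])² = 102.705 − 85.8711 = 16.8339.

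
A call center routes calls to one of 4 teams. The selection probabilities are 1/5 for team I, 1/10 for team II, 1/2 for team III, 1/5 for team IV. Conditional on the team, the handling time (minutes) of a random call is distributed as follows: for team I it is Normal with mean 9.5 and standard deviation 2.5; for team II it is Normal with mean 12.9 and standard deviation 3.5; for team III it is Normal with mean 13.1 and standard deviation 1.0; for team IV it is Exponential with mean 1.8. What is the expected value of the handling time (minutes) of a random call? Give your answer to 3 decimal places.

10.100

Component means — I: 9.5; II: 12.9; III: 13.1; IV: 1.8.
E[X] = 0.2·9.5 + 0.1·12.9 + 0.5·13.1 + 0.2·1.8 = 10.1.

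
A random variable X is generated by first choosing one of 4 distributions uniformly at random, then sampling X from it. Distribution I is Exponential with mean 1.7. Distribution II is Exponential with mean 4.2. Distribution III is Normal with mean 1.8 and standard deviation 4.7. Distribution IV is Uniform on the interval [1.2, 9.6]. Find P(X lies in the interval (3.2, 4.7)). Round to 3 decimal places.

0.131

Conditional on each component, P(3.2 < X < 4.7): I: 0.0892369; II: 0.140186; III: 0.11429; IV: 0.178571.
By total probability, P(3.2 < X < 4.7) = 0.25·0.0892369 + 0.25·0.140186 + 0.25·0.11429 + 0.25·0.178571 = 0.130571.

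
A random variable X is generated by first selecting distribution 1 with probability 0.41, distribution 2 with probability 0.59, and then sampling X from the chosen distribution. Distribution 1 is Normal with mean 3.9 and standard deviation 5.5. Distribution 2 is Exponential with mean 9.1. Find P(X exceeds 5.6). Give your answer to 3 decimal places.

Conditional on each component, P(X > 5.6): 1: 0.378626; 2: 0.540433.
By total probability, P(X > 5.6) = 0.41·0.378626 + 0.59·0.540433 = 0.474092.

0.474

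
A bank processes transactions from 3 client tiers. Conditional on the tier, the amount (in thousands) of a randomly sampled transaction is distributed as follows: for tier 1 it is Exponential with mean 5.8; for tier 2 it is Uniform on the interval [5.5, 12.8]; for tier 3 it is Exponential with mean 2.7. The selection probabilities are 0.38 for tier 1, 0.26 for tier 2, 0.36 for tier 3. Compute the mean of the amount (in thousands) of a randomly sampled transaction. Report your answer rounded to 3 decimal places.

Component means — 1: 5.8; 2: 9.15; 3: 2.7.
E[X] = 0.38·5.8 + 0.26·9.15 + 0.36·2.7 = 5.555.

5.555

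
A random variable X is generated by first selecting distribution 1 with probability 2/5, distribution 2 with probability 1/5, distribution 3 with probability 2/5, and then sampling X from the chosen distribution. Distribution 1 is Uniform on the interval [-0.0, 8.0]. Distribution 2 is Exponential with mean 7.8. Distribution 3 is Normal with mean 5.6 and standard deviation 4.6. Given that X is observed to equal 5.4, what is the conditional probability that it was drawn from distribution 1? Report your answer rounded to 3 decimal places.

0.513

Likelihoods f(5.4 | ·): 1: 0.125; 2: 0.0641564; 3: 0.0866446.
Posterior ∝ prior × likelihood. Numerator for 1: 0.4·0.125 = 0.05.
Normalizing constant: 0.4·0.125 + 0.2·0.0641564 + 0.4·0.0866446 = 0.0974891.
P(1 | observation) = 0.05 / 0.0974891 = 0.512878.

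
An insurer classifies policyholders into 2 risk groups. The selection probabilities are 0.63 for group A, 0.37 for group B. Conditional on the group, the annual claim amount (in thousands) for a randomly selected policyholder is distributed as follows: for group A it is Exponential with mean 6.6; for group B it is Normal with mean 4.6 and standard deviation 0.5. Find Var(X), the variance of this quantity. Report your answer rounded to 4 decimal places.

28.4677

Per component, A: μ=6.6, E[X²]=87.12; B: μ=4.6, E[X²]=21.41.
E[X] = 0.63·6.6 + 0.37·4.6 = 5.86.
E[X²] = 0.63·87.12 + 0.37·21.41 = 62.8073.
Var(X) = E[X²] − (E[X])² = 62.8073 − 34.3396 = 28.4677.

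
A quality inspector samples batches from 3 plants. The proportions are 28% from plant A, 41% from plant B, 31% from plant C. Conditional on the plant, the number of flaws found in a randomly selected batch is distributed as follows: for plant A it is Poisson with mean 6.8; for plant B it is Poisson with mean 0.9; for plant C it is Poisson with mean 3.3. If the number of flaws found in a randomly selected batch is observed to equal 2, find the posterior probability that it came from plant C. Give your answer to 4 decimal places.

Likelihoods P(X=2 | ·): A: 0.0257505; B: 0.164661; C: 0.200829.
Posterior ∝ prior × likelihood. Numerator for C: 0.31·0.200829 = 0.0622569.
Normalizing constant: 0.28·0.0257505 + 0.41·0.164661 + 0.31·0.200829 = 0.136978.
P(C | observation) = 0.0622569 / 0.136978 = 0.454503.

0.4545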